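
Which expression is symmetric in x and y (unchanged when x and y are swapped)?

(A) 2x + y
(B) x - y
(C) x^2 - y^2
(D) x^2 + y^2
D

A symmetric expression is unchanged when the variables are permuted; here the transformation to test is the swap (x, y) -> (y, x).
Substitute the transformed coordinates into each option and compare with the original:
(A) 2x + y  ->  2(y) + (x) = x + 2y   [differs from 2x + y: not invariant]
(B) x - y  ->  (y) - (x) = -x + y   [differs from x - y: not invariant]
(C) x^2 - y^2  ->  (y)^2 - (x)^2 = -x^2 + y^2   [differs from x^2 - y^2: not invariant]
(D) x^2 + y^2  ->  (y)^2 + (x)^2 = x^2 + y^2   [equals x^2 + y^2: invariant]

Only option (D), x^2 + y^2, is unchanged by the transformation.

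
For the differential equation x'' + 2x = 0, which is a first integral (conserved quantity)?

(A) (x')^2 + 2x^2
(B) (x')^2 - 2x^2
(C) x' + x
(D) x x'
A

A first integral I satisfies dI/dt = 0 along every solution. Differentiate each option and use the equation of motion:
(A) d/dt[(x')^2 + 2x^2] = 2x'x'' + 4x x' = 2x'(-2x) + 4x x' = 0
(B) d/dt[(x')^2 - 2x^2] = 2x'x'' - 4x x' = -8x x', not identically 0
(C) d/dt[x' + x] = x'' + x' = -2x + x', not identically 0
(D) d/dt[x x'] = (x')^2 + x x'' = (x')^2 - 2x^2, not identically 0

Only (A) has zero time-derivative. So the energy-like quantity (x')^2 + 2x^2 is the first integral.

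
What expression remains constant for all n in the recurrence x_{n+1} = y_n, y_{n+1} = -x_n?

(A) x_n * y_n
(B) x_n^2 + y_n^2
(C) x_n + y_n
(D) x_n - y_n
B

For the recurrence x_{n+1} = y_n, y_{n+1} = -x_n:

x_{n+1}^2 + y_{n+1}^2 = y_n^2 + (-x_n)^2 = x_n^2 + y_n^2
The sum of squares is conserved (like energy in a harmonic oscillator).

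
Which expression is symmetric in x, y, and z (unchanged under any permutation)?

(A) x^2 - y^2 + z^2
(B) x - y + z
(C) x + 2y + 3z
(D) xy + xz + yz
D

A symmetric expression is unchanged when the variables are permuted; here the transformation to test is the swap (x, y) -> (y, x).
A symmetric expression must survive every permutation; the single swap x <-> y already eliminates the distractors, and the keyed expression is also unchanged by x <-> z and y <-> z (each variable enters it in exactly the same way).
Substitute the transformed coordinates into each option and compare with the original:
(A) x^2 - y^2 + z^2  ->  (y)^2 - (x)^2 + z^2 = -x^2 + y^2 + z^2   [differs from x^2 - y^2 + z^2: not invariant]
(B) x - y + z  ->  (y) - (x) + z = -x + y + z   [differs from x - y + z: not invariant]
(C) x + 2y + 3z  ->  (y) + 2(x) + 3z = 2x + y + 3z   [differs from x + 2y + 3z: not invariant]
(D) xy + xz + yz  ->  (y)(x) + (y)z + (x)z = xy + xz + yz   [equals xy + xz + yz: invariant]

Only option (D), xy + xz + yz, is unchanged by the transformation.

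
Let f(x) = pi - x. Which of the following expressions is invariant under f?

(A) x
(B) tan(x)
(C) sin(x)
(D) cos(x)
C

For f(x) = pi - x:
sin(pi - x) = sin(x), so sine is invariant under this transformation.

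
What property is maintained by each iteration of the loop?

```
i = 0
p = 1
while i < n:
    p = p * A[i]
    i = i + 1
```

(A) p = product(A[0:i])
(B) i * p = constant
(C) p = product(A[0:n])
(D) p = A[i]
A

A loop invariant must hold before the first iteration and be re-established by every execution of the body.

(A) p = product(A[0:i]): Initially i = 0 and p = 1 = product of the empty slice A[0:0]. If p = product(A[0:i]) holds at the top of an iteration, the body sets p to product(A[0:i]) * A[i] = product(A[0:i+1]) and then i to i+1, so the property is restored. At exit i = n, giving p = product(A[0:n]).

The other options fail:
(B) i * p = constant: initially i * p = 0, but after one iteration it is 1 * A[0], which is nonzero in general.
(C) p = product(A[0:n]): false before the loop (p = 1, not the full product) -- it only becomes true at exit.
(D) p = A[i]: after the first iteration p = A[0] but i = 1; in general p is a product of several elements, not a single one.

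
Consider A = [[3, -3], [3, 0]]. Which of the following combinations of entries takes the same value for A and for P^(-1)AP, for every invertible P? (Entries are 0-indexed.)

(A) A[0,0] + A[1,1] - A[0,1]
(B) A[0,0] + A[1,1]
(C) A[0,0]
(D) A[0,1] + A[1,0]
B

A[0,0] + A[1,1] is the trace of A. By the cyclic property of the trace, tr(P^(-1)AP) = tr(APP^(-1)) = tr(A), so it is the same for every matrix similar to A.

The other combinations are not similarity invariants. For example, take P = [[1, 2], [0, 1]] (det P = 1), so P^(-1) = [[1, -2], [0, 1]] and
B = P^(-1)AP = [[-3, -9], [3, 6]].
Evaluating each option on A and on B:
(A) A[0,0] + A[1,1] - A[0,1]: 6 for A, 12 for B -> changes
(B) A[0,0] + A[1,1]: 3 for A, 3 for B -> unchanged
(C) A[0,0]: 3 for A, -3 for B -> changes
(D) A[0,1] + A[1,0]: 0 for A, -6 for B -> changes

Only (B) A[0,0] + A[1,1] = 3 survives (and it does so for every P, not just this one), so it is the invariant.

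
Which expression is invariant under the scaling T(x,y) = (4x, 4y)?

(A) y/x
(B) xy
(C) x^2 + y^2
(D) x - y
A

Under the uniform scaling T(x,y) = (4x, 4y):
Substitute the transformed coordinates into each option and compare with the original:
(A) y/x  ->  (4y)/(4x) = y/x   [equals y/x: invariant]
(B) xy  ->  (4x)(4y) = 16xy   [differs from xy: not invariant]
(C) x^2 + y^2  ->  (4x)^2 + (4y)^2 = 16x^2 + 16y^2   [differs from x^2 + y^2: not invariant]
(D) x - y  ->  (4x) - (4y) = 4x - 4y   [differs from x - y: not invariant]

Only option (A), y/x, is unchanged by the transformation.
The common factor 4 cancels in a ratio of coordinates, while sums, products and sums of squares pick up factors of 4 or 16.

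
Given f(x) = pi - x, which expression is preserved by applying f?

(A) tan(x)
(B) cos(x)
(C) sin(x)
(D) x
C

For f(x) = pi - x:
sin(pi - x) = sin(x), so sine is invariant under this transformation.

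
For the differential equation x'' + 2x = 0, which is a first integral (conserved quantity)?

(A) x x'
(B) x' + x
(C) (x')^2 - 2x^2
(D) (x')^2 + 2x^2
D

A first integral I satisfies dI/dt = 0 along every solution. Differentiate each option and use the equation of motion:
(A) d/dt[x x'] = (x')^2 + x x'' = (x')^2 - 2x^2, not identically 0
(B) d/dt[x' + x] = x'' + x' = -2x + x', not identically 0
(C) d/dt[(x')^2 - 2x^2] = 2x'x'' - 4x x' = -8x x', not identically 0
(D) d/dt[(x')^2 + 2x^2] = 2x'x'' + 4x x' = 2x'(-2x) + 4x x' = 0

Only (D) has zero time-derivative. So the energy-like quantity (x')^2 + 2x^2 is the first integral.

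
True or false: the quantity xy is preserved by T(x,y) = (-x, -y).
True

Substitute T(x,y) = (-x, -y) into the expression and compare with the original.

Original: xy
After applying T: (-x)(-y) = xy

This is identical to the original xy, so the expression is invariant.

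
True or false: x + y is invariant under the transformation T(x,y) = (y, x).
True

Substitute T(x,y) = (y, x) into the expression and compare with the original.

Original: x + y
After applying T: (y) + (x) = x + y

This is identical to the original x + y, so the expression is invariant.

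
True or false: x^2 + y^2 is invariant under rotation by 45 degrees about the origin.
True

Applying rotation by 45 degrees: x' = x*cos(45 degrees) - y*sin(45 degrees) = sqrt(2)x/2 - sqrt(2)y/2, y' = x*sin(45 degrees) + y*cos(45 degrees) = sqrt(2)x/2 + sqrt(2)y/2

Substituting into x^2 + y^2:
(sqrt(2)x/2 - sqrt(2)y/2)^2 + (sqrt(2)x/2 + sqrt(2)y/2)^2
= x^2 + y^2

This equals the original expression x^2 + y^2, so it IS invariant.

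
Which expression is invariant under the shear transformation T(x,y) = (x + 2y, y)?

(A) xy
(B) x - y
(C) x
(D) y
D

Under the shear T(x,y) = (x + 2y, y):
Substitute the transformed coordinates into each option and compare with the original:
(A) xy  ->  (x + 2y)(y) = xy + 2y^2   [differs from xy: not invariant]
(B) x - y  ->  (x + 2y) - (y) = x + y   [differs from x - y: not invariant]
(C) x  ->  (x + 2y) = x + 2y   [differs from x: not invariant]
(D) y  ->  (y) = y   [equals y: invariant]

Only option (D), y, is unchanged by the transformation.
A horizontal shear moves points parallel to the x-axis, so the y-coordinate (and any function of y alone) is unchanged.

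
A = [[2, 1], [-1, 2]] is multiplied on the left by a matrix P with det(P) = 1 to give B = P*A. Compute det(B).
5

By the multiplicative property of determinants, det(B) = det(P*A) = det(P) * det(A) = det(A),
so the determinant is invariant under multiplication by any determinant-1 matrix; we just need det(A).

det(A) = (2)(2) - (1)(-1) = 4 - (-1) = 5

Therefore det(B) = 1 * 5 = 5.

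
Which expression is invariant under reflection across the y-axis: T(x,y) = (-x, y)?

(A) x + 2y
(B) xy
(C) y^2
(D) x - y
C

The map is reflection across the y-axis: T(x,y) = (-x, y).
Substitute the transformed coordinates into each option and compare with the original:
(A) x + 2y  ->  (-x) + 2(y) = -x + 2y   [differs from x + 2y: not invariant]
(B) xy  ->  (-x)(y) = -xy   [differs from xy: not invariant]
(C) y^2  ->  (y)^2 = y^2   [equals y^2: invariant]
(D) x - y  ->  (-x) - (y) = -x - y   [differs from x - y: not invariant]

Only option (C), y^2, is unchanged by the transformation.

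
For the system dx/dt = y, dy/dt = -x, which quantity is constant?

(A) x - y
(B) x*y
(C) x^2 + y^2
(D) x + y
C

A first integral I satisfies dI/dt = 0 along every solution. Differentiate each option and use the equation of motion:
(A) d/dt[x - y] = y - (-x) = x + y, not identically 0
(B) d/dt[x*y] = (dx/dt)y + x(dy/dt) = y^2 - x^2, not identically 0
(C) d/dt[x^2 + y^2] = 2x*dx/dt + 2y*dy/dt = 2x*y + 2y*(-x) = 0
(D) d/dt[x + y] = y + (-x) = y - x, not identically 0

Only (C) has zero time-derivative. So x^2 + y^2 (the squared radius; trajectories are circles) is the conserved quantity.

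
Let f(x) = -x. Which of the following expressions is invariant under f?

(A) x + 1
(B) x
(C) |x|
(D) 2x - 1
C

For f(x) = -x:
Applying f replaces x by -x. Since |-x| = |x|, the absolute value is unchanged by f, whereas x -> -x, 2x - 1 -> -2x - 1 and x + 1 -> -x + 1 all change.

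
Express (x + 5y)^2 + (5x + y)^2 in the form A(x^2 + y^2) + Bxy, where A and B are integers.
26(x^2 + y^2) + 20xy

Expanding: (x + 5y)^2 = x^2 + 10xy + 25y^2
(5x + y)^2 = 25x^2 + 10xy + y^2
Sum = (1+25)(x^2+y^2) + 20xy = 26(x^2 + y^2) + 20xy
This is symmetric in x and y.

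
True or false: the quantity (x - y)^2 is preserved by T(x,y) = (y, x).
True

Substitute T(x,y) = (y, x) into the expression and compare with the original.

Original: (x - y)^2
After applying T: ((y) - (x))^2 = x^2 - 2xy + y^2

This is identical to the original (x - y)^2, so the expression is invariant.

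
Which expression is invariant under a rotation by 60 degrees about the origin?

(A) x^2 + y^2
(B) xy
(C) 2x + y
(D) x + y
A

A rotation by 60 degrees sends (x, y) to (x/2 - sqrt(3)y/2, sqrt(3)x/2 + y/2).
Substitute the transformed coordinates into each option and compare with the original:
(A) x^2 + y^2  ->  (x/2 - sqrt(3)y/2)^2 + (sqrt(3)x/2 + y/2)^2 = x^2 + y^2   [equals x^2 + y^2: invariant]
(B) xy  ->  (x/2 - sqrt(3)y/2)(sqrt(3)x/2 + y/2) = sqrt(3)x^2/4 - xy/2 - sqrt(3)y^2/4   [differs from xy: not invariant]
(C) 2x + y  ->  2(x/2 - sqrt(3)y/2) + (sqrt(3)x/2 + y/2) = sqrt(3)x/2 + x - sqrt(3)y + y/2   [differs from 2x + y: not invariant]
(D) x + y  ->  (x/2 - sqrt(3)y/2) + (sqrt(3)x/2 + y/2) = x/2 + sqrt(3)x/2 - sqrt(3)y/2 + y/2   [differs from x + y: not invariant]

Only option (A), x^2 + y^2, is unchanged by the transformation.
Geometrically, x^2 + y^2 is the squared distance from the origin, which every rotation about the origin preserves.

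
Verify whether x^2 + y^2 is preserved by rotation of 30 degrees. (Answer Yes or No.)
Yes

Applying rotation by 30 degrees: x' = x*cos(30 degrees) - y*sin(30 degrees) = sqrt(3)x/2 - y/2, y' = x*sin(30 degrees) + y*cos(30 degrees) = x/2 + sqrt(3)y/2

Substituting into x^2 + y^2:
(sqrt(3)x/2 - y/2)^2 + (x/2 + sqrt(3)y/2)^2
= x^2 + y^2

This equals the original expression x^2 + y^2, so it IS invariant.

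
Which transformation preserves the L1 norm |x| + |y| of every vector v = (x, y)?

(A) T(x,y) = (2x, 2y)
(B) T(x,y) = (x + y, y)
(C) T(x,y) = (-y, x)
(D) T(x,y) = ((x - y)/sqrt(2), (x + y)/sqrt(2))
C

A transformation preserves a norm if ||T(v)|| = ||v|| for every v; a single vector where the norm changes rules an option out.

(A) T(x,y) = (2x, 2y): v = (1, 0) has norm |1| + |0| = 1, but T(v) = (2, 0) has norm 2 -- not preserved.
(B) T(x,y) = (x + y, y): v = (0, 1) has norm |0| + |1| = 1, but T(v) = (1, 1) has norm 2 -- not preserved.
(C) T(x,y) = (-y, x): preserves the norm -- it only permutes the coordinates and/or flips signs, which leaves |x| + |y| unchanged.
(D) T(x,y) = ((x - y)/sqrt(2), (x + y)/sqrt(2)): v = (1, 0) has norm |1| + |0| = 1, but T(v) = (sqrt(2)/2, sqrt(2)/2) has norm sqrt(2) -- not preserved.

Therefore the answer is (C).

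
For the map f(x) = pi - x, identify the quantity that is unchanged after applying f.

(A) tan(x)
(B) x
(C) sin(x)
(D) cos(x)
C

For f(x) = pi - x:
sin(pi - x) = sin(x), so sine is invariant under this transformation.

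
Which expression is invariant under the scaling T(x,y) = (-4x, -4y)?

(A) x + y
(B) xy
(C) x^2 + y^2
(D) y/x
D

Under the uniform scaling T(x,y) = (-4x, -4y):
Substitute the transformed coordinates into each option and compare with the original:
(A) x + y  ->  (-4x) + (-4y) = -4x - 4y   [differs from x + y: not invariant]
(B) xy  ->  (-4x)(-4y) = 16xy   [differs from xy: not invariant]
(C) x^2 + y^2  ->  (-4x)^2 + (-4y)^2 = 16x^2 + 16y^2   [differs from x^2 + y^2: not invariant]
(D) y/x  ->  (-4y)/(-4x) = y/x   [equals y/x: invariant]

Only option (D), y/x, is unchanged by the transformation.
The common factor -4 cancels in a ratio of coordinates, while sums, products and sums of squares pick up factors of -4 or 16.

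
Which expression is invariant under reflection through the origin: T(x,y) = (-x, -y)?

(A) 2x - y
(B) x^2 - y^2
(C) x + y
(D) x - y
B

The map is reflection through the origin: T(x,y) = (-x, -y).
Substitute the transformed coordinates into each option and compare with the original:
(A) 2x - y  ->  2(-x) - (-y) = -2x + y   [differs from 2x - y: not invariant]
(B) x^2 - y^2  ->  (-x)^2 - (-y)^2 = x^2 - y^2   [equals x^2 - y^2: invariant]
(C) x + y  ->  (-x) + (-y) = -x - y   [differs from x + y: not invariant]
(D) x - y  ->  (-x) - (-y) = -x + y   [differs from x - y: not invariant]

Only option (B), x^2 - y^2, is unchanged by the transformation.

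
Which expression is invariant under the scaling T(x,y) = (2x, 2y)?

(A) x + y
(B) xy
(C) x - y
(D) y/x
D

Under the uniform scaling T(x,y) = (2x, 2y):
Substitute the transformed coordinates into each option and compare with the original:
(A) x + y  ->  (2x) + (2y) = 2x + 2y   [differs from x + y: not invariant]
(B) xy  ->  (2x)(2y) = 4xy   [differs from xy: not invariant]
(C) x - y  ->  (2x) - (2y) = 2x - 2y   [differs from x - y: not invariant]
(D) y/x  ->  (2y)/(2x) = y/x   [equals y/x: invariant]

Only option (D), y/x, is unchanged by the transformation.
The common factor 2 cancels in a ratio of coordinates, while sums, products and sums of squares pick up factors of 2 or 4.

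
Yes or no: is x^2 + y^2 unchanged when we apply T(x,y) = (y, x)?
Yes

Substitute T(x,y) = (y, x) into the expression and compare with the original.

Original: x^2 + y^2
After applying T: (y)^2 + (x)^2 = x^2 + y^2

This is identical to the original x^2 + y^2, so the expression is invariant.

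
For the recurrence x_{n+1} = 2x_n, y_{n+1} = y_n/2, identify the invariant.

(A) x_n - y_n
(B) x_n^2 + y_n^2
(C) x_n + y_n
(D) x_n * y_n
D

For the recurrence x_{n+1} = 2x_n, y_{n+1} = y_n/2:

x_{n+1} * y_{n+1} = (2x_n) * (y_n/2) = x_n * y_n
The product is conserved.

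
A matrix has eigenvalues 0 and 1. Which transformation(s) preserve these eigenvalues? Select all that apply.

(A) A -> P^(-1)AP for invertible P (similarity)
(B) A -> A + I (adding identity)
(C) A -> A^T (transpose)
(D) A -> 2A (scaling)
A and C

Eigenvalues are preserved by:
1. Similarity transformations: A -> P^(-1)AP (same characteristic polynomial)
2. Transpose: A^T has the same eigenvalues as A

Eigenvalues are NOT preserved by:
- Adding identity: eigenvalues become 0+1, 1+1
- Scaling: eigenvalues become 0, 2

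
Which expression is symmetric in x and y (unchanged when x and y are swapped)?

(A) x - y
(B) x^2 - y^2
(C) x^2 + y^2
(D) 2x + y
C

A symmetric expression is unchanged when the variables are permuted; here the transformation to test is the swap (x, y) -> (y, x).
Substitute the transformed coordinates into each option and compare with the original:
(A) x - y  ->  (y) - (x) = -x + y   [differs from x - y: not invariant]
(B) x^2 - y^2  ->  (y)^2 - (x)^2 = -x^2 + y^2   [differs from x^2 - y^2: not invariant]
(C) x^2 + y^2  ->  (y)^2 + (x)^2 = x^2 + y^2   [equals x^2 + y^2: invariant]
(D) 2x + y  ->  2(y) + (x) = x + 2y   [differs from 2x + y: not invariant]

Only option (C), x^2 + y^2, is unchanged by the transformation.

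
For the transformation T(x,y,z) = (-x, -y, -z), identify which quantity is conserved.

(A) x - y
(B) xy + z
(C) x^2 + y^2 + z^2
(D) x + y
C

Apply T(x,y,z) = (-x, -y, -z) to each option, i.e. replace (x, y, z) by the transformed coordinates.
Substitute the transformed coordinates into each option and compare with the original:
(A) x - y  ->  (-x) - (-y) = -x + y   [differs from x - y: not invariant]
(B) xy + z  ->  (-x)(-y) + (-z) = xy - z   [differs from xy + z: not invariant]
(C) x^2 + y^2 + z^2  ->  (-x)^2 + (-y)^2 + (-z)^2 = x^2 + y^2 + z^2   [equals x^2 + y^2 + z^2: invariant]
(D) x + y  ->  (-x) + (-y) = -x - y   [differs from x + y: not invariant]

Only option (C), x^2 + y^2 + z^2, is unchanged by the transformation.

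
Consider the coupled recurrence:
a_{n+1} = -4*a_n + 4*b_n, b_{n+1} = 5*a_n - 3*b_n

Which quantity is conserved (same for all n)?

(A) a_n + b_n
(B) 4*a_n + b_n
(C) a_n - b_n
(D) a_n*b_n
A

Replace a_n by a_{n+1} = -4*a_n + 4*b_n and b_n by b_{n+1} = 5*a_n - 3*b_n in each option and simplify:
(A) a_n + b_n  ->  (-4*a_n + 4*b_n) + (5*a_n - 3*b_n) = a_n + b_n   [conserved]
(B) 4*a_n + b_n  ->  4*(-4*a_n + 4*b_n) + (5*a_n - 3*b_n) = -11*a_n + 13*b_n   [not conserved]
(C) a_n - b_n  ->  (-4*a_n + 4*b_n) - (5*a_n - 3*b_n) = -9*a_n + 7*b_n   [not conserved]
(D) a_n*b_n  ->  (-4*a_n + 4*b_n)*(5*a_n - 3*b_n) = -20*a_n^2 + 32*a_n*b_n - 12*b_n^2   [not conserved]

Only (A) a_n + b_n returns to itself after one step, so it is the conserved quantity.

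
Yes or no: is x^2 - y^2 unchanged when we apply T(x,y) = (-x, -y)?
Yes

Substitute T(x,y) = (-x, -y) into the expression and compare with the original.

Original: x^2 - y^2
After applying T: (-x)^2 - (-y)^2 = x^2 - y^2

This is identical to the original x^2 - y^2, so the expression is invariant.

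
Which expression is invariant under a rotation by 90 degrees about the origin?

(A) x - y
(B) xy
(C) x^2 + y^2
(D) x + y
C

A rotation by 90 degrees sends (x, y) to (-y, x).
Substitute the transformed coordinates into each option and compare with the original:
(A) x - y  ->  (-y) - (x) = -x - y   [differs from x - y: not invariant]
(B) xy  ->  (-y)(x) = -xy   [differs from xy: not invariant]
(C) x^2 + y^2  ->  (-y)^2 + (x)^2 = x^2 + y^2   [equals x^2 + y^2: invariant]
(D) x + y  ->  (-y) + (x) = x - y   [differs from x + y: not invariant]

Only option (C), x^2 + y^2, is unchanged by the transformation.
Geometrically, x^2 + y^2 is the squared distance from the origin, which every rotation about the origin preserves.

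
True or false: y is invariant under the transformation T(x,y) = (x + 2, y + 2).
False

Substitute T(x,y) = (x + 2, y + 2) into the expression and compare with the original.

Original: y
After applying T: (y + 2) = y + 2

This differs from the original y (difference: 2), so the expression is NOT invariant.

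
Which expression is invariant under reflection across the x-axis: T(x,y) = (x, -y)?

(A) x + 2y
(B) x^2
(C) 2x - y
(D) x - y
B

The map is reflection across the x-axis: T(x,y) = (x, -y).
Substitute the transformed coordinates into each option and compare with the original:
(A) x + 2y  ->  (x) + 2(-y) = x - 2y   [differs from x + 2y: not invariant]
(B) x^2  ->  (x)^2 = x^2   [equals x^2: invariant]
(C) 2x - y  ->  2(x) - (-y) = 2x + y   [differs from 2x - y: not invariant]
(D) x - y  ->  (x) - (-y) = x + y   [differs from x - y: not invariant]

Only option (B), x^2, is unchanged by the transformation.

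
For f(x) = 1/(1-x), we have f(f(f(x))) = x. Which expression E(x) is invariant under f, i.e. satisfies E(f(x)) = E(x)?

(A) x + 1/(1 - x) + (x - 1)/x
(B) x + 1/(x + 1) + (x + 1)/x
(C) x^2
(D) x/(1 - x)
A

Replace x by f(x) = 1/(1 - x) in each option and simplify. As a quick numerical cross-check, also compare E(3) with E(f(3)) = E(-1/2).

(A) x + 1/(1 - x) + (x - 1)/x  ->  (1/(1 - x)) + 1/(1 - (1/(1 - x))) + ((1/(1 - x)) - 1)/(1/(1 - x)), which simplifies back to x + 1/(1 - x) + (x - 1)/x; check: E(3) = 19/6, E(-1/2) = 19/6.   [invariant]
(B) x + 1/(x + 1) + (x + 1)/x  ->  (1/(1 - x)) + 1/((1/(1 - x)) + 1) + ((1/(1 - x)) + 1)/(1/(1 - x)) = (-x^3 + 6x^2 - 11x + 7)/(x^2 - 3x + 2); check: E(3) = 55/12 but E(-1/2) = 1/2.   [not invariant]
(C) x^2  ->  (1/(1 - x))^2 = (x - 1)^(-2); check: E(3) = 9 but E(-1/2) = 1/4.   [not invariant]
(D) x/(1 - x)  ->  (1/(1 - x))/(1 - (1/(1 - x))) = -1/x; check: E(3) = -3/2 but E(-1/2) = -1/3.   [not invariant]

Only (A) is unchanged. Indeed f(f(x)) = 1/(1 - 1/(1-x)) = (1-x)/(-x) = (x-1)/x, so E(x) = x + f(x) + f(f(x)) is the sum over the whole 3-cycle; applying f just permutes the three terms cyclically (x -> f(x) -> f(f(x)) -> x), leaving the sum unchanged.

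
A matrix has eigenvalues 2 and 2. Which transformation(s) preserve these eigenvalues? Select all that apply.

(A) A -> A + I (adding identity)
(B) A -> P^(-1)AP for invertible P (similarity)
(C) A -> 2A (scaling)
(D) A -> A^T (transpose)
B and D

Eigenvalues are preserved by:
1. Similarity transformations: A -> P^(-1)AP (same characteristic polynomial)
2. Transpose: A^T has the same eigenvalues as A

Eigenvalues are NOT preserved by:
- Adding identity: eigenvalues become 2+1, 2+1
- Scaling: eigenvalues become 4, 4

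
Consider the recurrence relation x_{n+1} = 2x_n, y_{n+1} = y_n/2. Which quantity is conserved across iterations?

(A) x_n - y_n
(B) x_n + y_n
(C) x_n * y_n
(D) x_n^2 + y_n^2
C

For the recurrence x_{n+1} = 2x_n, y_{n+1} = y_n/2:

x_{n+1} * y_{n+1} = (2x_n) * (y_n/2) = x_n * y_n
The product is conserved.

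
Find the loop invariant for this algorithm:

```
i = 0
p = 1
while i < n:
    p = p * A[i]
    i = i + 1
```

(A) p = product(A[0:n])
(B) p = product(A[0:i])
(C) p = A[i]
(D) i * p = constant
B

A loop invariant must hold before the first iteration and be re-established by every execution of the body.

(B) p = product(A[0:i]): Initially i = 0 and p = 1 = product of the empty slice A[0:0]. If p = product(A[0:i]) holds at the top of an iteration, the body sets p to product(A[0:i]) * A[i] = product(A[0:i+1]) and then i to i+1, so the property is restored. At exit i = n, giving p = product(A[0:n]).

The other options fail:
(A) p = product(A[0:n]): false before the loop (p = 1, not the full product) -- it only becomes true at exit.
(C) p = A[i]: after the first iteration p = A[0] but i = 1; in general p is a product of several elements, not a single one.
(D) i * p = constant: initially i * p = 0, but after one iteration it is 1 * A[0], which is nonzero in general.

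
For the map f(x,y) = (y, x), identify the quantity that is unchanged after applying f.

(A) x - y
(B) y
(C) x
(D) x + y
D

For f(x,y) = (y, x):
After applying f: x' = y, y' = x. So x' + y' = y + x = x + y.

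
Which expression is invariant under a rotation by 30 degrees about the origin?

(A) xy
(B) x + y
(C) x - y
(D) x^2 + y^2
D

A rotation by 30 degrees sends (x, y) to (sqrt(3)x/2 - y/2, x/2 + sqrt(3)y/2).
Substitute the transformed coordinates into each option and compare with the original:
(A) xy  ->  (sqrt(3)x/2 - y/2)(x/2 + sqrt(3)y/2) = sqrt(3)x^2/4 + xy/2 - sqrt(3)y^2/4   [differs from xy: not invariant]
(B) x + y  ->  (sqrt(3)x/2 - y/2) + (x/2 + sqrt(3)y/2) = x/2 + sqrt(3)x/2 - y/2 + sqrt(3)y/2   [differs from x + y: not invariant]
(C) x - y  ->  (sqrt(3)x/2 - y/2) - (x/2 + sqrt(3)y/2) = -x/2 + sqrt(3)x/2 - sqrt(3)y/2 - y/2   [differs from x - y: not invariant]
(D) x^2 + y^2  ->  (sqrt(3)x/2 - y/2)^2 + (x/2 + sqrt(3)y/2)^2 = x^2 + y^2   [equals x^2 + y^2: invariant]

Only option (D), x^2 + y^2, is unchanged by the transformation.
Geometrically, x^2 + y^2 is the squared distance from the origin, which every rotation about the origin preserves.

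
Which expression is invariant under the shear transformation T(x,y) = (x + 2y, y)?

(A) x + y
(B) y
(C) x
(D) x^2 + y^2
B

Under the shear T(x,y) = (x + 2y, y):
Substitute the transformed coordinates into each option and compare with the original:
(A) x + y  ->  (x + 2y) + (y) = x + 3y   [differs from x + y: not invariant]
(B) y  ->  (y) = y   [equals y: invariant]
(C) x  ->  (x + 2y) = x + 2y   [differs from x: not invariant]
(D) x^2 + y^2  ->  (x + 2y)^2 + (y)^2 = x^2 + 4xy + 5y^2   [differs from x^2 + y^2: not invariant]

Only option (B), y, is unchanged by the transformation.
A horizontal shear moves points parallel to the x-axis, so the y-coordinate (and any function of y alone) is unchanged.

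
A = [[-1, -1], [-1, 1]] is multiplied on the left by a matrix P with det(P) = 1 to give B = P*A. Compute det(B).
-2

By the multiplicative property of determinants, det(B) = det(P*A) = det(P) * det(A) = det(A),
so the determinant is invariant under multiplication by any determinant-1 matrix; we just need det(A).

det(A) = (-1)(1) - (-1)(-1) = -1 - 1 = -2

Therefore det(B) = 1 * (-2) = -2.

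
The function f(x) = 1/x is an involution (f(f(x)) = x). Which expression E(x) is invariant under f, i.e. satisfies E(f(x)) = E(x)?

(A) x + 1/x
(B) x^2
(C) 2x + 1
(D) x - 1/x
A

Replace x by f(x) = 1/x in each option and simplify. As a quick numerical cross-check, also compare E(5) with E(f(5)) = E(1/5).

(A) x + 1/x  ->  (1/x) + 1/(1/x), which simplifies back to x + 1/x; check: E(5) = 26/5, E(1/5) = 26/5.   [invariant]
(B) x^2  ->  (1/x)^2 = x^(-2); check: E(5) = 25 but E(1/5) = 1/25.   [not invariant]
(C) 2x + 1  ->  2(1/x) + 1 = (x + 2)/x; check: E(5) = 11 but E(1/5) = 7/5.   [not invariant]
(D) x - 1/x  ->  (1/x) - 1/(1/x) = -x + 1/x; check: E(5) = 24/5 but E(1/5) = -24/5.   [not invariant]

Only (A) is unchanged. E is symmetric under swapping x with f(x) = 1/x, which is exactly what an involution does.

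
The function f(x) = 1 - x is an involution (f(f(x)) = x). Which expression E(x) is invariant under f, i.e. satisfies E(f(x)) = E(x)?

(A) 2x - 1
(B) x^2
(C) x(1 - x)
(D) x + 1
C

Replace x by f(x) = 1 - x in each option and simplify. As a quick numerical cross-check, also compare E(3) with E(f(3)) = E(-2).

(A) 2x - 1  ->  2(1 - x) - 1 = 1 - 2x; check: E(3) = 5 but E(-2) = -5.   [not invariant]
(B) x^2  ->  (1 - x)^2 = (x - 1)^2; check: E(3) = 9 but E(-2) = 4.   [not invariant]
(C) x(1 - x)  ->  (1 - x)(1 - (1 - x)), which simplifies back to x(1 - x); check: E(3) = -6, E(-2) = -6.   [invariant]
(D) x + 1  ->  (1 - x) + 1 = 2 - x; check: E(3) = 4 but E(-2) = -1.   [not invariant]

Only (C) is unchanged. E is symmetric under swapping x with f(x) = 1 - x, which is exactly what an involution does.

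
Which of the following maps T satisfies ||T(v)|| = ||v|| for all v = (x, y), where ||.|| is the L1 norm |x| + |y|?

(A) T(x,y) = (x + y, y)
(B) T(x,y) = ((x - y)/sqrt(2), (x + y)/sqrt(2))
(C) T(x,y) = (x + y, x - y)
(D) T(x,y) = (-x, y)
D

A transformation preserves a norm if ||T(v)|| = ||v|| for every v; a single vector where the norm changes rules an option out.

(A) T(x,y) = (x + y, y): v = (0, 1) has norm |0| + |1| = 1, but T(v) = (1, 1) has norm 2 -- not preserved.
(B) T(x,y) = ((x - y)/sqrt(2), (x + y)/sqrt(2)): v = (1, 0) has norm |1| + |0| = 1, but T(v) = (sqrt(2)/2, sqrt(2)/2) has norm sqrt(2) -- not preserved.
(C) T(x,y) = (x + y, x - y): v = (1, 0) has norm |1| + |0| = 1, but T(v) = (1, 1) has norm 2 -- not preserved.
(D) T(x,y) = (-x, y): preserves the norm -- it only permutes the coordinates and/or flips signs, which leaves |x| + |y| unchanged.

Therefore the answer is (D).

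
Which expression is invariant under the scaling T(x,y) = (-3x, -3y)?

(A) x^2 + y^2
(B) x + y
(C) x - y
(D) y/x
D

Under the uniform scaling T(x,y) = (-3x, -3y):
Substitute the transformed coordinates into each option and compare with the original:
(A) x^2 + y^2  ->  (-3x)^2 + (-3y)^2 = 9x^2 + 9y^2   [differs from x^2 + y^2: not invariant]
(B) x + y  ->  (-3x) + (-3y) = -3x - 3y   [differs from x + y: not invariant]
(C) x - y  ->  (-3x) - (-3y) = -3x + 3y   [differs from x - y: not invariant]
(D) y/x  ->  (-3y)/(-3x) = y/x   [equals y/x: invariant]

Only option (D), y/x, is unchanged by the transformation.
The common factor -3 cancels in a ratio of coordinates, while sums, products and sums of squares pick up factors of -3 or 9.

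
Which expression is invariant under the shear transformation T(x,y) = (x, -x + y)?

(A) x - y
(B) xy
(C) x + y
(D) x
D

Under the shear T(x,y) = (x, -x + y):
Substitute the transformed coordinates into each option and compare with the original:
(A) x - y  ->  (x) - (-x + y) = 2x - y   [differs from x - y: not invariant]
(B) xy  ->  (x)(-x + y) = -x^2 + xy   [differs from xy: not invariant]
(C) x + y  ->  (x) + (-x + y) = y   [differs from x + y: not invariant]
(D) x  ->  (x) = x   [equals x: invariant]

Only option (D), x, is unchanged by the transformation.
A vertical shear moves points parallel to the y-axis, so the x-coordinate (and any function of x alone) is unchanged.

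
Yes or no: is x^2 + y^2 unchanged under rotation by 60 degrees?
Yes

Applying rotation by 60 degrees: x' = x*cos(60 degrees) - y*sin(60 degrees) = x/2 - sqrt(3)y/2, y' = x*sin(60 degrees) + y*cos(60 degrees) = sqrt(3)x/2 + y/2

Substituting into x^2 + y^2:
(x/2 - sqrt(3)y/2)^2 + (sqrt(3)x/2 + y/2)^2
= x^2 + y^2

This equals the original expression x^2 + y^2, so it IS invariant.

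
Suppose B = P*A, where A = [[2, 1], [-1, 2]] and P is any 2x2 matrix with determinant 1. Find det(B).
5

By the multiplicative property of determinants, det(B) = det(P*A) = det(P) * det(A) = det(A),
so the determinant is invariant under multiplication by any determinant-1 matrix; we just need det(A).

det(A) = (2)(2) - (1)(-1) = 4 - (-1) = 5

Therefore det(B) = 1 * 5 = 5.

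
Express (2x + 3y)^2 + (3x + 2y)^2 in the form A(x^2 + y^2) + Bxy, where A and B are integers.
13(x^2 + y^2) + 24xy

Expanding: (2x + 3y)^2 = 4x^2 + 12xy + 9y^2
(3x + 2y)^2 = 9x^2 + 12xy + 4y^2
Sum = (4+9)(x^2+y^2) + 24xy = 13(x^2 + y^2) + 24xy
This is symmetric in x and y.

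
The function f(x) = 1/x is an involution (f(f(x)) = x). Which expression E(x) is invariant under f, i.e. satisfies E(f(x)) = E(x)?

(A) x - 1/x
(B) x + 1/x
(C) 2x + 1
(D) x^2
B

Replace x by f(x) = 1/x in each option and simplify. As a quick numerical cross-check, also compare E(3) with E(f(3)) = E(1/3).

(A) x - 1/x  ->  (1/x) - 1/(1/x) = -x + 1/x; check: E(3) = 8/3 but E(1/3) = -8/3.   [not invariant]
(B) x + 1/x  ->  (1/x) + 1/(1/x), which simplifies back to x + 1/x; check: E(3) = 10/3, E(1/3) = 10/3.   [invariant]
(C) 2x + 1  ->  2(1/x) + 1 = (x + 2)/x; check: E(3) = 7 but E(1/3) = 5/3.   [not invariant]
(D) x^2  ->  (1/x)^2 = x^(-2); check: E(3) = 9 but E(1/3) = 1/9.   [not invariant]

Only (B) is unchanged. E is symmetric under swapping x with f(x) = 1/x, which is exactly what an involution does.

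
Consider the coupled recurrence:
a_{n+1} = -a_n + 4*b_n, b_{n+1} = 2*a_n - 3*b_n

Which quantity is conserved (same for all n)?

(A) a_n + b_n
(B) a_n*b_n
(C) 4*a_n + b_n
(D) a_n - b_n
A

Replace a_n by a_{n+1} = -a_n + 4*b_n and b_n by b_{n+1} = 2*a_n - 3*b_n in each option and simplify:
(A) a_n + b_n  ->  (-a_n + 4*b_n) + (2*a_n - 3*b_n) = a_n + b_n   [conserved]
(B) a_n*b_n  ->  (-a_n + 4*b_n)*(2*a_n - 3*b_n) = -2*a_n^2 + 11*a_n*b_n - 12*b_n^2   [not conserved]
(C) 4*a_n + b_n  ->  4*(-a_n + 4*b_n) + (2*a_n - 3*b_n) = -2*a_n + 13*b_n   [not conserved]
(D) a_n - b_n  ->  (-a_n + 4*b_n) - (2*a_n - 3*b_n) = -3*a_n + 7*b_n   [not conserved]

Only (A) a_n + b_n returns to itself after one step, so it is the conserved quantity.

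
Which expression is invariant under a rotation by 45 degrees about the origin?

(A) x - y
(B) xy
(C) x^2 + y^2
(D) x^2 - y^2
C

A rotation by 45 degrees sends (x, y) to (sqrt(2)x/2 - sqrt(2)y/2, sqrt(2)x/2 + sqrt(2)y/2).
Substitute the transformed coordinates into each option and compare with the original:
(A) x - y  ->  (sqrt(2)x/2 - sqrt(2)y/2) - (sqrt(2)x/2 + sqrt(2)y/2) = -sqrt(2)y   [differs from x - y: not invariant]
(B) xy  ->  (sqrt(2)x/2 - sqrt(2)y/2)(sqrt(2)x/2 + sqrt(2)y/2) = x^2/2 - y^2/2   [differs from xy: not invariant]
(C) x^2 + y^2  ->  (sqrt(2)x/2 - sqrt(2)y/2)^2 + (sqrt(2)x/2 + sqrt(2)y/2)^2 = x^2 + y^2   [equals x^2 + y^2: invariant]
(D) x^2 - y^2  ->  (sqrt(2)x/2 - sqrt(2)y/2)^2 - (sqrt(2)x/2 + sqrt(2)y/2)^2 = -2xy   [differs from x^2 - y^2: not invariant]

Only option (C), x^2 + y^2, is unchanged by the transformation.
Geometrically, x^2 + y^2 is the squared distance from the origin, which every rotation about the origin preserves.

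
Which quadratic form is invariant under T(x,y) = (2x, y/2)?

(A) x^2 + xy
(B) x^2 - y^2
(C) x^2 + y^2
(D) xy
D

T multiplies x by 2 and divides y by 2.
Substitute the transformed coordinates into each option and compare with the original:
(A) x^2 + xy  ->  (2x)^2 + (2x)(y/2) = 4x^2 + xy   [differs from x^2 + xy: not invariant]
(B) x^2 - y^2  ->  (2x)^2 - (y/2)^2 = 4x^2 - y^2/4   [differs from x^2 - y^2: not invariant]
(C) x^2 + y^2  ->  (2x)^2 + (y/2)^2 = 4x^2 + y^2/4   [differs from x^2 + y^2: not invariant]
(D) xy  ->  (2x)(y/2) = xy   [equals xy: invariant]

Only option (D), xy, is unchanged by the transformation.
The factors 2 and 1/2 cancel only in the pure product xy.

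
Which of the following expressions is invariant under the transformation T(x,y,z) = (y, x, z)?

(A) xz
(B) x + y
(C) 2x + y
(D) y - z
B

Apply T(x,y,z) = (y, x, z) to each option, i.e. replace (x, y, z) by the transformed coordinates.
Substitute the transformed coordinates into each option and compare with the original:
(A) xz  ->  (y)(z) = yz   [differs from xz: not invariant]
(B) x + y  ->  (y) + (x) = x + y   [equals x + y: invariant]
(C) 2x + y  ->  2(y) + (x) = x + 2y   [differs from 2x + y: not invariant]
(D) y - z  ->  (x) - (z) = x - z   [differs from y - z: not invariant]

Only option (B), x + y, is unchanged by the transformation.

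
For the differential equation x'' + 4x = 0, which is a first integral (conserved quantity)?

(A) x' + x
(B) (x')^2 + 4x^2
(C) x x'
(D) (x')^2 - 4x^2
B

A first integral I satisfies dI/dt = 0 along every solution. Differentiate each option and use the equation of motion:
(A) d/dt[x' + x] = x'' + x' = -4x + x', not identically 0
(B) d/dt[(x')^2 + 4x^2] = 2x'x'' + 8x x' = 2x'(-4x) + 8x x' = 0
(C) d/dt[x x'] = (x')^2 + x x'' = (x')^2 - 4x^2, not identically 0
(D) d/dt[(x')^2 - 4x^2] = 2x'x'' - 8x x' = -16x x', not identically 0

Only (B) has zero time-derivative. So the energy-like quantity (x')^2 + 4x^2 is the first integral.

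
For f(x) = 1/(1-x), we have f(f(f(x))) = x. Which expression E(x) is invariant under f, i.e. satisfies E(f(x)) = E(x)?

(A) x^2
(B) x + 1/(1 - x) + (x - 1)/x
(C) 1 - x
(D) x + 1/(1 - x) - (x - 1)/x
B

Replace x by f(x) = 1/(1 - x) in each option and simplify. As a quick numerical cross-check, also compare E(5) with E(f(5)) = E(-1/4).

(A) x^2  ->  (1/(1 - x))^2 = (x - 1)^(-2); check: E(5) = 25 but E(-1/4) = 1/16.   [not invariant]
(B) x + 1/(1 - x) + (x - 1)/x  ->  (1/(1 - x)) + 1/(1 - (1/(1 - x))) + ((1/(1 - x)) - 1)/(1/(1 - x)), which simplifies back to x + 1/(1 - x) + (x - 1)/x; check: E(5) = 111/20, E(-1/4) = 111/20.   [invariant]
(C) 1 - x  ->  1 - (1/(1 - x)) = x/(x - 1); check: E(5) = -4 but E(-1/4) = 5/4.   [not invariant]
(D) x + 1/(1 - x) - (x - 1)/x  ->  (1/(1 - x)) + 1/(1 - (1/(1 - x))) - ((1/(1 - x)) - 1)/(1/(1 - x)) = (x^2(1 - x) - x + (x - 1)^2)/(x(x - 1)); check: E(5) = 79/20 but E(-1/4) = -89/20.   [not invariant]

Only (B) is unchanged. Indeed f(f(x)) = 1/(1 - 1/(1-x)) = (1-x)/(-x) = (x-1)/x, so E(x) = x + f(x) + f(f(x)) is the sum over the whole 3-cycle; applying f just permutes the three terms cyclically (x -> f(x) -> f(f(x)) -> x), leaving the sum unchanged.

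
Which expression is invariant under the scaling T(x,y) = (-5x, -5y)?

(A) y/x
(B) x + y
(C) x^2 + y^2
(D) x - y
A

Under the uniform scaling T(x,y) = (-5x, -5y):
Substitute the transformed coordinates into each option and compare with the original:
(A) y/x  ->  (-5y)/(-5x) = y/x   [equals y/x: invariant]
(B) x + y  ->  (-5x) + (-5y) = -5x - 5y   [differs from x + y: not invariant]
(C) x^2 + y^2  ->  (-5x)^2 + (-5y)^2 = 25x^2 + 25y^2   [differs from x^2 + y^2: not invariant]
(D) x - y  ->  (-5x) - (-5y) = -5x + 5y   [differs from x - y: not invariant]

Only option (A), y/x, is unchanged by the transformation.
The common factor -5 cancels in a ratio of coordinates, while sums, products and sums of squares pick up factors of -5 or 25.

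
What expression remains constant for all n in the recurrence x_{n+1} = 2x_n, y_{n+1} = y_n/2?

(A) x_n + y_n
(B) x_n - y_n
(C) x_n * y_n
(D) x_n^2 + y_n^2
C

For the recurrence x_{n+1} = 2x_n, y_{n+1} = y_n/2:

x_{n+1} * y_{n+1} = (2x_n) * (y_n/2) = x_n * y_n
The product is conserved.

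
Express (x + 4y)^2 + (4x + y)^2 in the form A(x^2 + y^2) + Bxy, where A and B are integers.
17(x^2 + y^2) + 16xy

Expanding: (x + 4y)^2 = x^2 + 8xy + 16y^2
(4x + y)^2 = 16x^2 + 8xy + y^2
Sum = (1+16)(x^2+y^2) + 16xy = 17(x^2 + y^2) + 16xy
This is symmetric in x and y.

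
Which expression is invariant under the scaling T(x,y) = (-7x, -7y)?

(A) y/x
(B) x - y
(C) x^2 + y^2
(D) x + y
A

Under the uniform scaling T(x,y) = (-7x, -7y):
Substitute the transformed coordinates into each option and compare with the original:
(A) y/x  ->  (-7y)/(-7x) = y/x   [equals y/x: invariant]
(B) x - y  ->  (-7x) - (-7y) = -7x + 7y   [differs from x - y: not invariant]
(C) x^2 + y^2  ->  (-7x)^2 + (-7y)^2 = 49x^2 + 49y^2   [differs from x^2 + y^2: not invariant]
(D) x + y  ->  (-7x) + (-7y) = -7x - 7y   [differs from x + y: not invariant]

Only option (A), y/x, is unchanged by the transformation.
The common factor -7 cancels in a ratio of coordinates, while sums, products and sums of squares pick up factors of -7 or 49.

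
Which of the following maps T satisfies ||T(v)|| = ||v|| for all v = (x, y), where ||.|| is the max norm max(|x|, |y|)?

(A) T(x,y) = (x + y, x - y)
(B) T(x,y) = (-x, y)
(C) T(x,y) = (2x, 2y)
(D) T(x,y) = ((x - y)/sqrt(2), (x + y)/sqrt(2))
B

A transformation preserves a norm if ||T(v)|| = ||v|| for every v; a single vector where the norm changes rules an option out.

(A) T(x,y) = (x + y, x - y): v = (1, 1) has norm max(|1|, |1|) = 1, but T(v) = (2, 0) has norm 2 -- not preserved.
(B) T(x,y) = (-x, y): preserves the norm -- it only permutes the coordinates and/or flips signs, which leaves max(|x|, |y|) unchanged.
(C) T(x,y) = (2x, 2y): v = (1, 0) has norm max(|1|, |0|) = 1, but T(v) = (2, 0) has norm 2 -- not preserved.
(D) T(x,y) = ((x - y)/sqrt(2), (x + y)/sqrt(2)): v = (1, 0) has norm max(|1|, |0|) = 1, but T(v) = (sqrt(2)/2, sqrt(2)/2) has norm sqrt(2)/2 -- not preserved.

Therefore the answer is (B).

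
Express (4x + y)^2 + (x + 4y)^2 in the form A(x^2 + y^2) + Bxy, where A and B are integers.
17(x^2 + y^2) + 16xy

Expanding: (4x + y)^2 = 16x^2 + 8xy + y^2
(x + 4y)^2 = x^2 + 8xy + 16y^2
Sum = (16+1)(x^2+y^2) + 16xy = 17(x^2 + y^2) + 16xy
This is symmetric in x and y.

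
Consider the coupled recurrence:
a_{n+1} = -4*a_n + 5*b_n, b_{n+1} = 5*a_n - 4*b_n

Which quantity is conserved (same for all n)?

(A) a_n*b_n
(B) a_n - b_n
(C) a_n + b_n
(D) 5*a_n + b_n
C

Replace a_n by a_{n+1} = -4*a_n + 5*b_n and b_n by b_{n+1} = 5*a_n - 4*b_n in each option and simplify:
(A) a_n*b_n  ->  (-4*a_n + 5*b_n)*(5*a_n - 4*b_n) = -20*a_n^2 + 41*a_n*b_n - 20*b_n^2   [not conserved]
(B) a_n - b_n  ->  (-4*a_n + 5*b_n) - (5*a_n - 4*b_n) = -9*a_n + 9*b_n   [not conserved]
(C) a_n + b_n  ->  (-4*a_n + 5*b_n) + (5*a_n - 4*b_n) = a_n + b_n   [conserved]
(D) 5*a_n + b_n  ->  5*(-4*a_n + 5*b_n) + (5*a_n - 4*b_n) = -15*a_n + 21*b_n   [not conserved]

Only (C) a_n + b_n returns to itself after one step, so it is the conserved quantity.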